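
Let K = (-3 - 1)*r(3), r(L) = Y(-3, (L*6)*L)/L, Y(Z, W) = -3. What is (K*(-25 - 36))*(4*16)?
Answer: -15616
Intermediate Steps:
r(L) = -3/L
K = 4 (K = (-3 - 1)*(-3/3) = -(-12)/3 = -4*(-1) = 4)
(K*(-25 - 36))*(4*16) = (4*(-25 - 36))*(4*16) = (4*(-61))*64 = -244*64 = -15616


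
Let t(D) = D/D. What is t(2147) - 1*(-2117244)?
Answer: 2117245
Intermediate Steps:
t(D) = 1
t(2147) - 1*(-2117244) = 1 - 1*(-2117244) = 1 + 2117244 = 2117245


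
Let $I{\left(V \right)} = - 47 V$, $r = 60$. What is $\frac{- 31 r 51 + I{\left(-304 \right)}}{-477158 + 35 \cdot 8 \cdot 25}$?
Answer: $\frac{40286}{235079} \approx 0.17137$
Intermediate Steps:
$\frac{- 31 r 51 + I{\left(-304 \right)}}{-477158 + 35 \cdot 8 \cdot 25} = \frac{\left(-31\right) 60 \cdot 51 - -14288}{-477158 + 35 \cdot 8 \cdot 25} = \frac{\left(-1860\right) 51 + 14288}{-477158 + 280 \cdot 25} = \frac{-94860 + 14288}{-477158 + 7000} = - \frac{80572}{-470158} = \left(-80572\right) \left(- \frac{1}{470158}\right) = \frac{40286}{235079}$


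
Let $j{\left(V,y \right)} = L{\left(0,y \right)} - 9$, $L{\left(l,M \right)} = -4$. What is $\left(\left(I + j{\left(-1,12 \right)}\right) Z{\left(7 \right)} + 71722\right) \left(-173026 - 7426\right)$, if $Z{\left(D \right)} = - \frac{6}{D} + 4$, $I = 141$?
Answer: $- \frac{91104801240}{7} \approx -1.3015 \cdot 10^{10}$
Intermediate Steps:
$Z{\left(D \right)} = 4 - \frac{6}{D}$
$j{\left(V,y \right)} = -13$ ($j{\left(V,y \right)} = -4 - 9 = -13$)
$\left(\left(I + j{\left(-1,12 \right)}\right) Z{\left(7 \right)} + 71722\right) \left(-173026 - 7426\right) = \left(\left(141 - 13\right) \left(4 - \frac{6}{7}\right) + 71722\right) \left(-173026 - 7426\right) = \left(128 \left(4 - \frac{6}{7}\right) + 71722\right) \left(-180452\right) = \left(128 \cdot \frac{22}{7} + 71722\right) \left(-180452\right) = \left(\frac{2816}{7} + 71722\right) \left(-180452\right) = \frac{504870}{7} \left(-180452\right) = - \frac{91104801240}{7}$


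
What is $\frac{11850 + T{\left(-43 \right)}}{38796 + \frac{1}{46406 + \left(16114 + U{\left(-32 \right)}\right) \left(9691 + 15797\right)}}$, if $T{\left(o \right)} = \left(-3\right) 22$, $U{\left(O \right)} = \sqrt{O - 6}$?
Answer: $\frac{77135823209025863142538416}{253951238731971756151756753} + \frac{300350592 i \sqrt{38}}{253951238731971756151756753} \approx 0.30374 + 7.2907 \cdot 10^{-18} i$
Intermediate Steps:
$U{\left(O \right)} = \sqrt{-6 + O}$
$T{\left(o \right)} = -66$
$\frac{11850 + T{\left(-43 \right)}}{38796 + \frac{1}{46406 + \left(16114 + U{\left(-32 \right)}\right) \left(9691 + 15797\right)}} = \frac{11850 - 66}{38796 + \frac{1}{46406 + \left(16114 + \sqrt{-6 - 32}\right) \left(9691 + 15797\right)}} = \frac{11784}{38796 + \frac{1}{46406 + \left(16114 + \sqrt{-38}\right) 25488}} = \frac{11784}{38796 + \frac{1}{46406 + \left(16114 + i \sqrt{38}\right) 25488}} = \frac{11784}{38796 + \frac{1}{46406 + \left(410713632 + 25488 i \sqrt{38}\right)}} = \frac{11784}{38796 + \frac{1}{410760038 + 25488 i \sqrt{38}}}$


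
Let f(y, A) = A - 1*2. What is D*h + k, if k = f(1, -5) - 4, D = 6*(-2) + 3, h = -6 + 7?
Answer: -20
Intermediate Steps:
f(y, A) = -2 + A (f(y, A) = A - 2 = -2 + A)
h = 1
D = -9 (D = -12 + 3 = -9)
k = -11 (k = (-2 - 5) - 4 = -7 - 4 = -11)
D*h + k = -9*1 - 11 = -9 - 11 = -20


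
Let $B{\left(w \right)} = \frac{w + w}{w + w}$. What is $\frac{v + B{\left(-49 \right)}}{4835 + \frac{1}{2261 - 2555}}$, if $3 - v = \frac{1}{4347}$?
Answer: $\frac{243418}{294248223} \approx 0.00082725$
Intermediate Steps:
$v = \frac{13040}{4347}$ ($v = 3 - \frac{1}{4347} = \frac{13040}{4347} \approx 2.9998$)
$B{\left(w \right)} = 1$ ($B{\left(w \right)} = \frac{2 w}{2 w} = 2 w \frac{1}{2 w} = 1$)
$\frac{v + B{\left(-49 \right)}}{4835 + \frac{1}{2261 - 2555}} = \frac{\frac{13040}{4347} + 1}{4835 + \frac{1}{2261 - 2555}} = \frac{17387}{4347 \left(4835 + \frac{1}{-294}\right)} = \frac{17387}{4347 \left(4835 - \frac{1}{294}\right)} = \frac{17387}{4347 \cdot \frac{1421489}{294}} = \frac{17387}{4347} \cdot \frac{294}{1421489} = \frac{243418}{294248223}$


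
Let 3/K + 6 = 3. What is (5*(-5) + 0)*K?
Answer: 25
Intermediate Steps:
K = -1 (K = 3/(-6 + 3) = 3/(-3) = 3*(-1/3) = -1)
(5*(-5) + 0)*K = (5*(-5) + 0)*(-1) = (-25 + 0)*(-1) = -25*(-1) = 25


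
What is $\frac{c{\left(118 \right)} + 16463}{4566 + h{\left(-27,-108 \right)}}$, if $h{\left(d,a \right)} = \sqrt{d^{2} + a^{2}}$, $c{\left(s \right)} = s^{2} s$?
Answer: $\frac{841917130}{2315107} - \frac{4978485 \sqrt{17}}{2315107} \approx 354.8$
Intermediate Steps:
$c{\left(s \right)} = s^{3}$
$h{\left(d,a \right)} = \sqrt{a^{2} + d^{2}}$
$\frac{c{\left(118 \right)} + 16463}{4566 + h{\left(-27,-108 \right)}} = \frac{118^{3} + 16463}{4566 + \sqrt{\left(-108\right)^{2} + \left(-27\right)^{2}}} = \frac{1643032 + 16463}{4566 + \sqrt{11664 + 729}} = \frac{1659495}{4566 + \sqrt{12393}} = \frac{1659495}{4566 + 27 \sqrt{17}}$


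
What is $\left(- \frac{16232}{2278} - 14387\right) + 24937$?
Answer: $\frac{12008334}{1139} \approx 10543.0$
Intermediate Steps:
$\left(- \frac{16232}{2278} - 14387\right) + 24937 = \left(\left(-16232\right) \frac{1}{2278} - 14387\right) + 24937 = \left(- \frac{8116}{1139} - 14387\right) + 24937 = - \frac{16394909}{1139} + 24937 = \frac{12008334}{1139}$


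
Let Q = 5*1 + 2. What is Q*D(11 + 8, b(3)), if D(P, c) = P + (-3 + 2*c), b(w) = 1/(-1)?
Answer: 98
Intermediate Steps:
b(w) = -1
D(P, c) = -3 + P + 2*c
Q = 7 (Q = 5 + 2 = 7)
Q*D(11 + 8, b(3)) = 7*(-3 + (11 + 8) + 2*(-1)) = 7*(-3 + 19 - 2) = 7*14 = 98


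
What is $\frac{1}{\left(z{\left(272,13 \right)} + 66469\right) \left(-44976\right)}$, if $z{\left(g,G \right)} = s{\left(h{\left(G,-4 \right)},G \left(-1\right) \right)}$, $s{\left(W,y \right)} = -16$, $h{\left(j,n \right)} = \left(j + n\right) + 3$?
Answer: $- \frac{1}{2988790128} \approx -3.3458 \cdot 10^{-10}$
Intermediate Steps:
$h{\left(j,n \right)} = 3 + j + n$
$z{\left(g,G \right)} = -16$
$\frac{1}{\left(z{\left(272,13 \right)} + 66469\right) \left(-44976\right)} = \frac{1}{\left(-16 + 66469\right) \left(-44976\right)} = \frac{1}{66453} \left(- \frac{1}{44976}\right) = - \frac{1}{2988790128}$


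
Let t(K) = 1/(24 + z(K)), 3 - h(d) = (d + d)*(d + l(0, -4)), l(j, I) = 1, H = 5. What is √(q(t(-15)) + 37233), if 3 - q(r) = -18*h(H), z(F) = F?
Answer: √36210 ≈ 190.29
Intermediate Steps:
h(d) = 3 - 2*d*(1 + d) (h(d) = 3 - (d + d)*(d + 1) = 3 - 2*d*(1 + d))
t(K) = 1/(24 + K)
q(r) = -1023 (q(r) = 3 - (-18)*(3 - 2*5 - 2*5²) = 3 - (-18)*(3 - 10 - 2*25) = 3 - (-18)*(3 - 10 - 50) = 3 - (-18)*(-57) = 3 - 1*1026 = 3 - 1026 = -1023)
√(q(t(-15)) + 37233) = √(-1023 + 37233) = √36210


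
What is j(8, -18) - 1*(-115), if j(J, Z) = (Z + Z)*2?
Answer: 43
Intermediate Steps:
j(J, Z) = 4*Z (j(J, Z) = (2*Z)*2 = 4*Z)
j(8, -18) - 1*(-115) = 4*(-18) - 1*(-115) = -72 + 115 = 43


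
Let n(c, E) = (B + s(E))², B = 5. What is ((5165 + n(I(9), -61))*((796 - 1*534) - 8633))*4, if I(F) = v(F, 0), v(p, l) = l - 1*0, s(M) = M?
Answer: -277950684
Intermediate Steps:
v(p, l) = l (v(p, l) = l + 0 = l)
I(F) = 0
n(c, E) = (5 + E)²
((5165 + n(I(9), -61))*((796 - 1*534) - 8633))*4 = ((5165 + (5 - 61)²)*((796 - 1*534) - 8633))*4 = ((5165 + (-56)²)*((796 - 534) - 8633))*4 = ((5165 + 3136)*(262 - 8633))*4 = (8301*(-8371))*4 = -69487671*4 = -277950684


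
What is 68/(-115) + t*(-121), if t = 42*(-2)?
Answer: 1168792/115 ≈ 10163.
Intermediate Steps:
t = -84
68/(-115) + t*(-121) = 68/(-115) - 84*(-121) = 68*(-1/115) + 10164 = -68/115 + 10164 = 1168792/115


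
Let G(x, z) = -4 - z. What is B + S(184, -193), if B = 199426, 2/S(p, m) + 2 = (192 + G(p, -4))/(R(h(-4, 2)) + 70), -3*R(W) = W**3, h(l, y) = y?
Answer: 8575419/43 ≈ 1.9943e+5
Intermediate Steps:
R(W) = -W**3/3
S(p, m) = 101/43 (S(p, m) = 2/(-2 + (192 + (-4 - 1*(-4)))/(-1/3*2**3 + 70)) = 2/(-2 + (192 + (-4 + 4))/(-1/3*8 + 70)) = 2/(-2 + (192 + 0)/(-8/3 + 70)) = 2/(-2 + 192/(202/3)) = 2/(-2 + 192*(3/202)) = 2/(-2 + 288/101) = 2/(86/101) = 2*(101/86) = 101/43)
B + S(184, -193) = 199426 + 101/43 = 8575419/43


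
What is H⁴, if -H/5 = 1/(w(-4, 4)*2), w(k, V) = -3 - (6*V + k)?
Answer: 625/4477456 ≈ 0.00013959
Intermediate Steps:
w(k, V) = -3 - k - 6*V (w(k, V) = -3 - (k + 6*V) = -3 + (-k - 6*V) = -3 - k - 6*V)
H = 5/46 (H = -5*1/(2*(-3 - 1*(-4) - 6*4)) = -5*1/(2*(-3 + 4 - 24)) = -5/((-23*2)) = -5/(-46) = -5*(-1/46) = 5/46 ≈ 0.10870)
H⁴ = (5/46)⁴ = 625/4477456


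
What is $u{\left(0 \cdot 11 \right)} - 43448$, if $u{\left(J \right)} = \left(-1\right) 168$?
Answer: $-43616$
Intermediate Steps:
$u{\left(J \right)} = -168$
$u{\left(0 \cdot 11 \right)} - 43448 = -168 - 43448 = -43616$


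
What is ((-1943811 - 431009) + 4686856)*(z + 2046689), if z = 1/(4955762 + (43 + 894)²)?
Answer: 27605323884108319760/5833731 ≈ 4.7320e+12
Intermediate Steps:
z = 1/5833731 (z = 1/(4955762 + 937²) = 1/(4955762 + 877969) = 1/5833731 ≈ 1.7142e-7)
((-1943811 - 431009) + 4686856)*(z + 2046689) = ((-1943811 - 431009) + 4686856)*(1/5833731 + 2046689) = (-2374820 + 4686856)*(11939833066660/5833731) = 2312036*(11939833066660/5833731) = 27605323884108319760/5833731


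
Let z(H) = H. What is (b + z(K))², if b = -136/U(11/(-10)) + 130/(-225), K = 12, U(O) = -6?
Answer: 2353156/2025 ≈ 1162.1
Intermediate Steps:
b = 994/45 (b = -136/(-6) + 130/(-225) = -136*(-⅙) + 130*(-1/225) = 68/3 - 26/45 = 994/45 ≈ 22.089)
(b + z(K))² = (994/45 + 12)² = (1534/45)² = 2353156/2025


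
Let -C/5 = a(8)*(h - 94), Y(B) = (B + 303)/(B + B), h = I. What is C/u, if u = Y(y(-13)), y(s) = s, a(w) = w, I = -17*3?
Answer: -520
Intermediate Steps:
I = -51
h = -51
Y(B) = (303 + B)/(2*B) (Y(B) = (303 + B)/((2*B)) = (303 + B)*(1/(2*B)) = (303 + B)/(2*B))
u = -145/13 (u = (1/2)*(303 - 13)/(-13) = (1/2)*(-1/13)*290 = -145/13 ≈ -11.154)
C = 5800 (C = -40*(-51 - 94) = -40*(-145) = -5*(-1160) = 5800)
C/u = 5800/(-145/13) = 5800*(-13/145) = -520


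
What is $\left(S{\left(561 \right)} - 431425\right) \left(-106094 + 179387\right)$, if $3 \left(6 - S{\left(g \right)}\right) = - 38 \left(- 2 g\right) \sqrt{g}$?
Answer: $-31619992767 - 1041640116 \sqrt{561} \approx -5.6292 \cdot 10^{10}$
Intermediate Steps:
$S{\left(g \right)} = 6 - \frac{76 g^{\frac{3}{2}}}{3}$ ($S{\left(g \right)} = 6 - \frac{- 38 \left(- 2 g\right) \sqrt{g}}{3} = 6 - \frac{76 g \sqrt{g}}{3} = 6 - \frac{76 g^{\frac{3}{2}}}{3}$)
$\left(S{\left(561 \right)} - 431425\right) \left(-106094 + 179387\right) = \left(\left(6 - \frac{76 \cdot 561^{\frac{3}{2}}}{3}\right) - 431425\right) \left(-106094 + 179387\right) = \left(\left(6 - \frac{76 \cdot 561 \sqrt{561}}{3}\right) - 431425\right) 73293 = \left(\left(6 - 14212 \sqrt{561}\right) - 431425\right) 73293 = \left(-431419 - 14212 \sqrt{561}\right) 73293 = -31619992767 - 1041640116 \sqrt{561}$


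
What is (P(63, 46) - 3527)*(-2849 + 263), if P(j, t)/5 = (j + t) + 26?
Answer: 7375272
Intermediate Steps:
P(j, t) = 130 + 5*j + 5*t (P(j, t) = 5*((j + t) + 26) = 5*(26 + j + t) = 130 + 5*j + 5*t)
(P(63, 46) - 3527)*(-2849 + 263) = ((130 + 5*63 + 5*46) - 3527)*(-2849 + 263) = ((130 + 315 + 230) - 3527)*(-2586) = (675 - 3527)*(-2586) = -2852*(-2586) = 7375272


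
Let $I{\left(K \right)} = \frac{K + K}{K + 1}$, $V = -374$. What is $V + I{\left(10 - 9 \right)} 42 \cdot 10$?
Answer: $46$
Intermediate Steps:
$I{\left(K \right)} = \frac{2 K}{1 + K}$
$V + I{\left(10 - 9 \right)} 42 \cdot 10 = -374 + \frac{2 \left(10 - 9\right)}{1 + \left(10 - 9\right)} 42 \cdot 10 = -374 + \frac{2 \left(10 - 9\right)}{1 + \left(10 - 9\right)} 420 = -374 + 2 \cdot 1 \frac{1}{1 + 1} \cdot 420 = -374 + 2 \cdot 1 \cdot \frac{1}{2} \cdot 420 = -374 + 1 \cdot 420 = -374 + 420 = 46$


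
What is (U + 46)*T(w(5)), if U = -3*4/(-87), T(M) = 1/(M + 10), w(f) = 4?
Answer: 669/203 ≈ 3.2956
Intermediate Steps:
T(M) = 1/(10 + M)
U = 4/29 (U = -12*(-1/87) = 4/29 ≈ 0.13793)
(U + 46)*T(w(5)) = (4/29 + 46)/(10 + 4) = (1338/29)/14 = (1338/29)*(1/14) = 669/203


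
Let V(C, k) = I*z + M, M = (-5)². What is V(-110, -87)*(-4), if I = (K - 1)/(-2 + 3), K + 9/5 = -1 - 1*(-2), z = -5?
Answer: -136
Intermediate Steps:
K = -⅘ (K = -9/5 + (-1 - 1*(-2)) = -9/5 + (-1 + 2) = -9/5 + 1 = -⅘ ≈ -0.80000)
M = 25
I = -9/5 (I = (-⅘ - 1)/(-2 + 3) = -9/5/1 = -9/5*1 = -9/5 ≈ -1.8000)
V(C, k) = 34 (V(C, k) = -9/5*(-5) + 25 = 9 + 25 = 34)
V(-110, -87)*(-4) = 34*(-4) = -136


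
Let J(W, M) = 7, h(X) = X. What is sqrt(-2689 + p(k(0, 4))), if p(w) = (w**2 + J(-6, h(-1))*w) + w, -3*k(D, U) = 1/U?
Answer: I*sqrt(387311)/12 ≈ 51.862*I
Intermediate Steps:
k(D, U) = -1/(3*U)
p(w) = w**2 + 8*w (p(w) = (w**2 + 7*w) + w = w**2 + 8*w)
sqrt(-2689 + p(k(0, 4))) = sqrt(-2689 + (-1/3/4)*(8 - 1/3/4)) = sqrt(-2689 + (-1/3*1/4)*(8 - 1/3*1/4)) = sqrt(-2689 - (8 - 1/12)/12) = sqrt(-2689 - 1/12*95/12) = sqrt(-2689 - 95/144) = sqrt(-387311/144) = I*sqrt(387311)/12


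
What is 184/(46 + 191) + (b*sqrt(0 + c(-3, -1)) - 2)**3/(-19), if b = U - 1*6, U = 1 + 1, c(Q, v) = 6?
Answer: 141904/4503 + 432*sqrt(6)/19 ≈ 87.207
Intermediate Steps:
U = 2
b = -4 (b = 2 - 1*6 = 2 - 6 = -4)
184/(46 + 191) + (b*sqrt(0 + c(-3, -1)) - 2)**3/(-19) = 184/(46 + 191) + (-4*sqrt(0 + 6) - 2)**3/(-19) = 184/237 + (-4*sqrt(6) - 2)**3*(-1/19) = 184*(1/237) + (-2 - 4*sqrt(6))**3*(-1/19) = 184/237 - (-2 - 4*sqrt(6))**3/19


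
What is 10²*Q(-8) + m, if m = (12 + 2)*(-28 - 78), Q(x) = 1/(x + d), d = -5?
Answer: -19392/13 ≈ -1491.7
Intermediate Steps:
Q(x) = 1/(-5 + x) (Q(x) = 1/(x - 5) = 1/(-5 + x))
m = -1484 (m = 14*(-106) = -1484)
10²*Q(-8) + m = 10²/(-5 - 8) - 1484 = 100/(-13) - 1484 = 100*(-1/13) - 1484 = -100/13 - 1484 = -19392/13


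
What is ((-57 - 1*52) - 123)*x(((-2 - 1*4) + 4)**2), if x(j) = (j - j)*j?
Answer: 0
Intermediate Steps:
x(j) = 0 (x(j) = 0*j = 0)
((-57 - 1*52) - 123)*x(((-2 - 1*4) + 4)**2) = ((-57 - 1*52) - 123)*0 = ((-57 - 52) - 123)*0 = (-109 - 123)*0 = -232*0 = 0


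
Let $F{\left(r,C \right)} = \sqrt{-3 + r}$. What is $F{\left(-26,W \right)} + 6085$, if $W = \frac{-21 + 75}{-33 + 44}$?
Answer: $6085 + i \sqrt{29} \approx 6085.0 + 5.3852 i$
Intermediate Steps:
$W = \frac{54}{11} \approx 4.9091$
$F{\left(-26,W \right)} + 6085 = \sqrt{-3 - 26} + 6085 = \sqrt{-29} + 6085 = i \sqrt{29} + 6085 = 6085 + i \sqrt{29}$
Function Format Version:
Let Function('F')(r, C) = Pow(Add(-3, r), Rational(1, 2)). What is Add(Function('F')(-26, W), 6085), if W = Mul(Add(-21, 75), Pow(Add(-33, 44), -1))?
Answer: Add(6085, Mul(I, Pow(29, Rational(1, 2)))) ≈ Add(6085.0, Mul(5.3852, I))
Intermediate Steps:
W = Rational(54, 11) (W = Mul(54, Pow(11, -1)) = Mul(54, Rational(1, 11)) = Rational(54, 11) ≈ 4.9091)
Add(Function('F')(-26, W), 6085) = Add(Pow(Add(-3, -26), Rational(1, 2)), 6085) = Add(Pow(-29, Rational(1, 2)), 6085) = Add(Mul(I, Pow(29, Rational(1, 2))), 6085) = Add(6085, Mul(I, Pow(29, Rational(1, 2))))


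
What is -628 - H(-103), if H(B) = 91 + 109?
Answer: -828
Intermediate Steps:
H(B) = 200
-628 - H(-103) = -628 - 1*200 = -628 - 200 = -828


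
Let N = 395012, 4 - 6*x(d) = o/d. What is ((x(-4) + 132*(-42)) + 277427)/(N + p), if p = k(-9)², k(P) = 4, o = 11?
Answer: 2175073/3160224 ≈ 0.68827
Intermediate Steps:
x(d) = ⅔ - 11/(6*d)
p = 16 (p = 4² = 16)
((x(-4) + 132*(-42)) + 277427)/(N + p) = (((⅙)*(-11 + 4*(-4))/(-4) + 132*(-42)) + 277427)/(395012 + 16) = (((⅙)*(-¼)*(-11 - 16) - 5544) + 277427)/395028 = (((⅙)*(-¼)*(-27) - 5544) + 277427)*(1/395028) = ((9/8 - 5544) + 277427)*(1/395028) = (-44343/8 + 277427)*(1/395028) = (2175073/8)*(1/395028) = 2175073/3160224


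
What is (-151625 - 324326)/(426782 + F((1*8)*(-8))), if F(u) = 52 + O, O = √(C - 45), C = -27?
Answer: -11286226063/10121514646 + 475951*I*√2/30364543938 ≈ -1.1151 + 2.2167e-5*I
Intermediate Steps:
O = 6*I*√2 (O = √(-27 - 45) = √(-72) = 6*I*√2 ≈ 8.4853*I)
F(u) = 52 + 6*I*√2
(-151625 - 324326)/(426782 + F((1*8)*(-8))) = (-151625 - 324326)/(426782 + (52 + 6*I*√2)) = -475951/(426834 + 6*I*√2)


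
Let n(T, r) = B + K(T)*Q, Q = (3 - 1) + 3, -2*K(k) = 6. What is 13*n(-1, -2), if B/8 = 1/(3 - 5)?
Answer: -247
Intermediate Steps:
K(k) = -3 (K(k) = -½*6 = -3)
B = -4 (B = 8/(3 - 5) = 8/(-2) = 8*(-½) = -4)
Q = 5 (Q = 2 + 3 = 5)
n(T, r) = -19 (n(T, r) = -4 - 3*5 = -4 - 15 = -19)
13*n(-1, -2) = 13*(-19) = -247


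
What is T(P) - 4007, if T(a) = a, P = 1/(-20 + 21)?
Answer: -4006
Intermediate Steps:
P = 1 (P = 1/1 = 1)
T(P) - 4007 = 1 - 4007 = -4006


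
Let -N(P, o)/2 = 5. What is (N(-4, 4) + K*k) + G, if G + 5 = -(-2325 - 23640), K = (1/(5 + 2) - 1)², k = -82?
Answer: 1268598/49 ≈ 25890.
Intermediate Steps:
N(P, o) = -10 (N(P, o) = -2*5 = -10)
K = 36/49 (K = (1/7 - 1)² = (⅐ - 1)² = (-6/7)² = 36/49 ≈ 0.73469)
G = 25960 (G = -5 - (-2325 - 23640) = -5 - 1*(-25965) = -5 + 25965 = 25960)
(N(-4, 4) + K*k) + G = (-10 + (36/49)*(-82)) + 25960 = (-10 - 2952/49) + 25960 = -3442/49 + 25960 = 1268598/49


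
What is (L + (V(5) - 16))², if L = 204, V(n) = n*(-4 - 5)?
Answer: 20449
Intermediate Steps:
V(n) = -9*n (V(n) = n*(-9) = -9*n)
(L + (V(5) - 16))² = (204 + (-9*5 - 16))² = (204 + (-45 - 16))² = (204 - 61)² = 143² = 20449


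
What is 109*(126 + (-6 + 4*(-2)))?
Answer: 12208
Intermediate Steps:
109*(126 + (-6 + 4*(-2))) = 109*(126 + (-6 - 8)) = 109*(126 - 14) = 109*112 = 12208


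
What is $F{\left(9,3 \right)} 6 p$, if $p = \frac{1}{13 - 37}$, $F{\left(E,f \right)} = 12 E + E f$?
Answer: $- \frac{135}{4} \approx -33.75$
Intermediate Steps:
$p = - \frac{1}{24}$ ($p = \frac{1}{-24} = - \frac{1}{24} \approx -0.041667$)
$F{\left(9,3 \right)} 6 p = 9 \left(12 + 3\right) 6 \left(- \frac{1}{24}\right) = 9 \cdot 15 \cdot 6 \left(- \frac{1}{24}\right) = 135 \cdot 6 \left(- \frac{1}{24}\right) = 810 \left(- \frac{1}{24}\right) = - \frac{135}{4}$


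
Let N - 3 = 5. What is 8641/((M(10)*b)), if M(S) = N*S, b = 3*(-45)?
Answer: -8641/10800 ≈ -0.80009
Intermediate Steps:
N = 8 (N = 3 + 5 = 8)
b = -135
M(S) = 8*S
8641/((M(10)*b)) = 8641/(((8*10)*(-135))) = 8641/((80*(-135))) = 8641/(-10800) = 8641*(-1/10800) = -8641/10800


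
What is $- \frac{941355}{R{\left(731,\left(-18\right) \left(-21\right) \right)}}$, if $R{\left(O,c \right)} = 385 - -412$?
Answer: $- \frac{941355}{797} \approx -1181.1$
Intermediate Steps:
$R{\left(O,c \right)} = 797$ ($R{\left(O,c \right)} = 385 + 412 = 797$)
$- \frac{941355}{R{\left(731,\left(-18\right) \left(-21\right) \right)}} = - \frac{941355}{797}$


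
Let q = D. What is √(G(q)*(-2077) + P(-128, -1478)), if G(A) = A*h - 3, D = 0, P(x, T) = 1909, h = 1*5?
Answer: 2*√2035 ≈ 90.222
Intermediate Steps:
h = 5
q = 0
G(A) = -3 + 5*A (G(A) = A*5 - 3 = 5*A - 3 = -3 + 5*A)
√(G(q)*(-2077) + P(-128, -1478)) = √((-3 + 5*0)*(-2077) + 1909) = √((-3 + 0)*(-2077) + 1909) = √(-3*(-2077) + 1909) = √(6231 + 1909) = √8140 = 2*√2035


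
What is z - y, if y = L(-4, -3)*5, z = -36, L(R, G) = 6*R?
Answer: 84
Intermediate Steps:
y = -120 (y = (6*(-4))*5 = -24*5 = -120)
z - y = -36 - 1*(-120) = -36 + 120 = 84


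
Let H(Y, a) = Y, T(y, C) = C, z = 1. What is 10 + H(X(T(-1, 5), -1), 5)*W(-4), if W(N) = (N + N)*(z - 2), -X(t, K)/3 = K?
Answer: 34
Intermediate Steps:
X(t, K) = -3*K
W(N) = -2*N (W(N) = (N + N)*(1 - 2) = (2*N)*(-1) = -2*N)
10 + H(X(T(-1, 5), -1), 5)*W(-4) = 10 + (-3*(-1))*(-2*(-4)) = 10 + 3*8 = 10 + 24 = 34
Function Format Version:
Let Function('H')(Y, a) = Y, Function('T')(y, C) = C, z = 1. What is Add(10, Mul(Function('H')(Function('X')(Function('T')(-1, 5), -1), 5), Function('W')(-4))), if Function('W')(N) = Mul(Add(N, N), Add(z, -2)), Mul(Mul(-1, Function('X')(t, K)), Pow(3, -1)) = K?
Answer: 34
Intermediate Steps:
Function('X')(t, K) = Mul(-3, K)
Function('W')(N) = Mul(-2, N) (Function('W')(N) = Mul(Add(N, N), Add(1, -2)) = Mul(Mul(2, N), -1) = Mul(-2, N))
Add(10, Mul(Function('H')(Function('X')(Function('T')(-1, 5), -1), 5), Function('W')(-4))) = Add(10, Mul(Mul(-3, -1), Mul(-2, -4))) = Add(10, Mul(3, 8)) = Add(10, 24) = 34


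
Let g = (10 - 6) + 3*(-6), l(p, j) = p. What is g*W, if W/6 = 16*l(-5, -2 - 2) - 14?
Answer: 7896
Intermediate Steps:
W = -564 (W = 6*(16*(-5) - 14) = 6*(-80 - 14) = 6*(-94) = -564)
g = -14 (g = 4 - 18 = -14)
g*W = -14*(-564) = 7896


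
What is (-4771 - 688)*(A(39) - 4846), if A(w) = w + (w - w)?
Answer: 26241413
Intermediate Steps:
A(w) = w (A(w) = w + 0 = w)
(-4771 - 688)*(A(39) - 4846) = (-4771 - 688)*(39 - 4846) = -5459*(-4807) = 26241413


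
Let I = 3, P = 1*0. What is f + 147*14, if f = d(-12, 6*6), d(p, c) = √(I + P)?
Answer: 2058 + √3 ≈ 2059.7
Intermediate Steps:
P = 0
d(p, c) = √3 (d(p, c) = √(3 + 0) = √3)
f = √3 ≈ 1.7320
f + 147*14 = √3 + 147*14 = √3 + 2058 = 2058 + √3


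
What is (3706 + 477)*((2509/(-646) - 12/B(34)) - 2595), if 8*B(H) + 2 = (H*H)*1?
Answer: -4052256950953/372742 ≈ -1.0871e+7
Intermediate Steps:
B(H) = -¼ + H²/8 (B(H) = -¼ + ((H*H)*1)/8 = -¼ + (H²*1)/8 = -¼ + H²/8)
(3706 + 477)*((2509/(-646) - 12/B(34)) - 2595) = (3706 + 477)*((2509/(-646) - 12/(-¼ + (⅛)*34²)) - 2595) = 4183*((2509*(-1/646) - 12/(-¼ + (⅛)*1156)) - 2595) = 4183*((-2509/646 - 12/(-¼ + 289/2)) - 2595) = 4183*((-2509/646 - 12/577/4) - 2595) = 4183*((-2509/646 - 12*4/577) - 2595) = 4183*((-2509/646 - 48/577) - 2595) = 4183*(-1478701/372742 - 2595) = 4183*(-968744191/372742) = -4052256950953/372742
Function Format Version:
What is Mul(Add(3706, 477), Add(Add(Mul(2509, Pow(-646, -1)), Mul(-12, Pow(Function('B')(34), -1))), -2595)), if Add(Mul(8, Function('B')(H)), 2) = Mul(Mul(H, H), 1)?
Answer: Rational(-4052256950953, 372742) ≈ -1.0871e+7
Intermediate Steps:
Function('B')(H) = Add(Rational(-1, 4), Mul(Rational(1, 8), Pow(H, 2))) (Function('B')(H) = Add(Rational(-1, 4), Mul(Rational(1, 8), Mul(Mul(H, H), 1))) = Add(Rational(-1, 4), Mul(Rational(1, 8), Mul(Pow(H, 2), 1))) = Add(Rational(-1, 4), Mul(Rational(1, 8), Pow(H, 2))))
Mul(Add(3706, 477), Add(Add(Mul(2509, Pow(-646, -1)), Mul(-12, Pow(Function('B')(34), -1))), -2595)) = Mul(Add(3706, 477), Add(Add(Mul(2509, Pow(-646, -1)), Mul(-12, Pow(Add(Rational(-1, 4), Mul(Rational(1, 8), Pow(34, 2))), -1))), -2595)) = Mul(4183, Add(Add(Mul(2509, Rational(-1, 646)), Mul(-12, Pow(Add(Rational(-1, 4), Mul(Rational(1, 8), 1156)), -1))), -2595)) = Mul(4183, Add(Add(Rational(-2509, 646), Mul(-12, Pow(Add(Rational(-1, 4), Rational(289, 2)), -1))), -2595)) = Mul(4183, Add(Add(Rational(-2509, 646), Mul(-12, Pow(Rational(577, 4), -1))), -2595)) = Mul(4183, Add(Add(Rational(-2509, 646), Mul(-12, Rational(4, 577))), -2595)) = Mul(4183, Add(Add(Rational(-2509, 646), Rational(-48, 577)), -2595)) = Mul(4183, Add(Rational(-1478701, 372742), -2595)) = Mul(4183, Rational(-968744191, 372742)) = Rational(-4052256950953, 372742)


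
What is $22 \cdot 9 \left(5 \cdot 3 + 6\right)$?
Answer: $4158$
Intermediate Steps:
$22 \cdot 9 \left(5 \cdot 3 + 6\right) = 22 \cdot 9 \left(15 + 6\right) = 22 \cdot 9 \cdot 21 = 22 \cdot 189 = 4158$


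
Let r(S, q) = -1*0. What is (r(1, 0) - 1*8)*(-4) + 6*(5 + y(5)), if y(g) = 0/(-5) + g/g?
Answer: 68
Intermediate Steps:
r(S, q) = 0
y(g) = 1 (y(g) = 0*(-1/5) + 1 = 0 + 1 = 1)
(r(1, 0) - 1*8)*(-4) + 6*(5 + y(5)) = (0 - 1*8)*(-4) + 6*(5 + 1) = (0 - 8)*(-4) + 6*6 = -8*(-4) + 36 = 32 + 36 = 68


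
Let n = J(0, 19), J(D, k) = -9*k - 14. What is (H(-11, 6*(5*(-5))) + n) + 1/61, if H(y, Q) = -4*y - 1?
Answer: -8661/61 ≈ -141.98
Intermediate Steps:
H(y, Q) = -1 - 4*y
J(D, k) = -14 - 9*k
n = -185 (n = -14 - 9*19 = -14 - 171 = -185)
(H(-11, 6*(5*(-5))) + n) + 1/61 = ((-1 - 4*(-11)) - 185) + 1/61 = ((-1 + 44) - 185) + 1/61 = (43 - 185) + 1/61 = -142 + 1/61 = -8661/61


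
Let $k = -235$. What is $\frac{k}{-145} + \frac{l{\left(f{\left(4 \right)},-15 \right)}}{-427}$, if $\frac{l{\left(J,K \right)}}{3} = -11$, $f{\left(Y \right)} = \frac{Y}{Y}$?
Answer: $\frac{21026}{12383} \approx 1.698$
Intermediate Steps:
$f{\left(Y \right)} = 1$
$l{\left(J,K \right)} = -33$ ($l{\left(J,K \right)} = 3 \left(-11\right) = -33$)
$\frac{k}{-145} + \frac{l{\left(f{\left(4 \right)},-15 \right)}}{-427} = - \frac{235}{-145} - \frac{33}{-427} = \left(-235\right) \left(- \frac{1}{145}\right) - - \frac{33}{427} = \frac{47}{29} + \frac{33}{427} = \frac{21026}{12383}$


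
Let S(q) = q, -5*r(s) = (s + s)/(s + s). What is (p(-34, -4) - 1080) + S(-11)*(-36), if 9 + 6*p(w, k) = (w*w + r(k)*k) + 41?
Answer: -7288/15 ≈ -485.87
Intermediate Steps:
r(s) = -⅕ (r(s) = -(s + s)/(5*(s + s)) = -2*s/(5*(2*s)) = -2*s*1/(2*s)/5 = -⅕*1 = -⅕)
p(w, k) = 16/3 - k/30 + w²/6 (p(w, k) = -3/2 + ((w*w - k/5) + 41)/6 = -3/2 + ((w² - k/5) + 41)/6 = -3/2 + (41 + w² - k/5)/6 = -3/2 + (41/6 - k/30 + w²/6) = 16/3 - k/30 + w²/6)
(p(-34, -4) - 1080) + S(-11)*(-36) = ((16/3 - 1/30*(-4) + (⅙)*(-34)²) - 1080) - 11*(-36) = ((16/3 + 2/15 + (⅙)*1156) - 1080) + 396 = ((16/3 + 2/15 + 578/3) - 1080) + 396 = (2972/15 - 1080) + 396 = -13228/15 + 396 = -7288/15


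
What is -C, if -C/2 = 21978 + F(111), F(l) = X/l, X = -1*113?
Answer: 4878890/111 ≈ 43954.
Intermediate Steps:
X = -113
F(l) = -113/l
C = -4878890/111 (C = -2*(21978 - 113/111) = -2*2439445/111 = -4878890/111 ≈ -43954.)
-C = -1*(-4878890/111) = 4878890/111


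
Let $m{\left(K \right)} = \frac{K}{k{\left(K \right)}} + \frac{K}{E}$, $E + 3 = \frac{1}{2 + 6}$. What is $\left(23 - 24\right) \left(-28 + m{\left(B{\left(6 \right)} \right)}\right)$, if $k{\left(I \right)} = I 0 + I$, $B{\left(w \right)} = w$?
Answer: $\frac{669}{23} \approx 29.087$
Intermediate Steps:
$k{\left(I \right)} = I$ ($k{\left(I \right)} = 0 + I = I$)
$E = - \frac{23}{8}$ ($E = -3 + \frac{1}{2 + 6} = -3 + \frac{1}{8} = - \frac{23}{8} \approx -2.875$)
$m{\left(K \right)} = 1 - \frac{8 K}{23}$ ($m{\left(K \right)} = \frac{K}{K} + \frac{K}{- \frac{23}{8}} = 1 + K \left(- \frac{8}{23}\right) = 1 - \frac{8 K}{23}$)
$\left(23 - 24\right) \left(-28 + m{\left(B{\left(6 \right)} \right)}\right) = \left(23 - 24\right) \left(-28 + \left(1 - \frac{48}{23}\right)\right) = - (-28 + \left(1 - \frac{48}{23}\right)) = - (-28 - \frac{25}{23}) = \left(-1\right) \left(- \frac{669}{23}\right) = \frac{669}{23}$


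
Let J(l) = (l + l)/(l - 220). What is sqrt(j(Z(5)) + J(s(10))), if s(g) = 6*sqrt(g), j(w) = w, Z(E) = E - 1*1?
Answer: sqrt(440 - 18*sqrt(10))/sqrt(110 - 3*sqrt(10)) ≈ 1.9522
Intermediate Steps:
Z(E) = -1 + E (Z(E) = E - 1 = -1 + E)
J(l) = 2*l/(-220 + l) (J(l) = (2*l)/(-220 + l) = 2*l/(-220 + l))
sqrt(j(Z(5)) + J(s(10))) = sqrt((-1 + 5) + 2*(6*sqrt(10))/(-220 + 6*sqrt(10))) = sqrt(4 + 12*sqrt(10)/(-220 + 6*sqrt(10)))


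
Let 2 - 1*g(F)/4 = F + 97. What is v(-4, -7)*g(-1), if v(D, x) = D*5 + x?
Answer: 10152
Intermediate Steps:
g(F) = -380 - 4*F (g(F) = 8 - 4*(F + 97) = 8 - 4*(97 + F) = 8 + (-388 - 4*F) = -380 - 4*F)
v(D, x) = x + 5*D (v(D, x) = 5*D + x = x + 5*D)
v(-4, -7)*g(-1) = (-7 + 5*(-4))*(-380 - 4*(-1)) = (-7 - 20)*(-380 + 4) = -27*(-376) = 10152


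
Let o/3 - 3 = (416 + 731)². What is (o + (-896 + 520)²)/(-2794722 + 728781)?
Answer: -4088212/2065941 ≈ -1.9789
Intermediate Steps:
o = 3946836 (o = 9 + 3*(416 + 731)² = 9 + 3*1147² = 9 + 3*1315609 = 9 + 3946827 = 3946836)
(o + (-896 + 520)²)/(-2794722 + 728781) = (3946836 + (-896 + 520)²)/(-2794722 + 728781) = (3946836 + (-376)²)/(-2065941) = (3946836 + 141376)*(-1/2065941) = 4088212*(-1/2065941) = -4088212/2065941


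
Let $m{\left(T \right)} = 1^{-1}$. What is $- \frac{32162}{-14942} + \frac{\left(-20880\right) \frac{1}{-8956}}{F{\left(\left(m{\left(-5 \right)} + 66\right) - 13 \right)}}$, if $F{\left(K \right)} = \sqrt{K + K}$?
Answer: $\frac{16081}{7471} + \frac{290 \sqrt{3}}{2239} \approx 2.3768$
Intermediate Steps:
$m{\left(T \right)} = 1$
$F{\left(K \right)} = \sqrt{2} \sqrt{K}$ ($F{\left(K \right)} = \sqrt{2 K} = \sqrt{2} \sqrt{K}$)
$- \frac{32162}{-14942} + \frac{\left(-20880\right) \frac{1}{-8956}}{F{\left(\left(m{\left(-5 \right)} + 66\right) - 13 \right)}} = - \frac{32162}{-14942} + \frac{\left(-20880\right) \frac{1}{-8956}}{\sqrt{2} \sqrt{\left(1 + 66\right) - 13}} = \left(-32162\right) \left(- \frac{1}{14942}\right) + \frac{\left(-20880\right) \left(- \frac{1}{8956}\right)}{\sqrt{2} \sqrt{67 - 13}} = \frac{16081}{7471} + \frac{5220}{2239 \sqrt{2} \sqrt{54}} = \frac{16081}{7471} + \frac{5220}{2239 \sqrt{2} \cdot 3 \sqrt{6}} = \frac{16081}{7471} + \frac{5220}{2239 \cdot 6 \sqrt{3}} = \frac{16081}{7471} + \frac{5220 \frac{\sqrt{3}}{18}}{2239} = \frac{16081}{7471} + \frac{290 \sqrt{3}}{2239}$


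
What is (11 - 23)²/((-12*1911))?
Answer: -4/637 ≈ -0.0062794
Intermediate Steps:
(11 - 23)²/((-12*1911)) = (-12)²/(-22932) = 144*(-1/22932) = -4/637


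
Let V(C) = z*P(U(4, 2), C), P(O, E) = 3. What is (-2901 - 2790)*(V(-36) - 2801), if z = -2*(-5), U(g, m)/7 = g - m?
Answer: 15769761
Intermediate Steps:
U(g, m) = -7*m + 7*g (U(g, m) = 7*(g - m) = -7*m + 7*g)
z = 10
V(C) = 30 (V(C) = 10*3 = 30)
(-2901 - 2790)*(V(-36) - 2801) = (-2901 - 2790)*(30 - 2801) = -5691*(-2771) = 15769761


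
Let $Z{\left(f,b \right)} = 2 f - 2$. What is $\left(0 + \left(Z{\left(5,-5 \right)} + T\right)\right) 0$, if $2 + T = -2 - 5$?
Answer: $0$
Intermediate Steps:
$Z{\left(f,b \right)} = -2 + 2 f$
$T = -9$ ($T = -2 - 7 = -9$)
$\left(0 + \left(Z{\left(5,-5 \right)} + T\right)\right) 0 = \left(0 + \left(\left(-2 + 2 \cdot 5\right) - 9\right)\right) 0 = \left(0 + \left(\left(-2 + 10\right) - 9\right)\right) 0 = \left(0 + \left(8 - 9\right)\right) 0 = \left(0 - 1\right) 0 = \left(-1\right) 0 = 0$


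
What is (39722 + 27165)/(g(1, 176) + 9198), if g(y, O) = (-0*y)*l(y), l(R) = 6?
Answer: 66887/9198 ≈ 7.2719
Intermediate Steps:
g(y, O) = 0 (g(y, O) = -0*y*6 = -5*0*6 = 0*6 = 0)
(39722 + 27165)/(g(1, 176) + 9198) = (39722 + 27165)/(0 + 9198) = 66887/9198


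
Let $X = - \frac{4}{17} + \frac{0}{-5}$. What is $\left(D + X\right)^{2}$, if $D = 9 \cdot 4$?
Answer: $\frac{369664}{289} \approx 1279.1$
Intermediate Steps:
$X = - \frac{4}{17}$ ($X = \left(-4\right) \frac{1}{17} + 0 \left(- \frac{1}{5}\right) = - \frac{4}{17} + 0 = - \frac{4}{17} \approx -0.23529$)
$D = 36$
$\left(D + X\right)^{2} = \left(36 - \frac{4}{17}\right)^{2} = \left(\frac{608}{17}\right)^{2} = \frac{369664}{289}$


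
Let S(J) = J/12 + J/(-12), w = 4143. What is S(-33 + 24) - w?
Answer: -4143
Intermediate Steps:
S(J) = 0 (S(J) = J*(1/12) + J*(-1/12) = J/12 - J/12 = 0)
S(-33 + 24) - w = 0 - 1*4143 = 0 - 4143 = -4143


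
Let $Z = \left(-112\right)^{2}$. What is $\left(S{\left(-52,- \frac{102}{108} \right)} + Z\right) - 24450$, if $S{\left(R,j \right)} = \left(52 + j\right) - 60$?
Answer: $- \frac{214469}{18} \approx -11915.0$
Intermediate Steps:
$S{\left(R,j \right)} = -8 + j$
$Z = 12544$
$\left(S{\left(-52,- \frac{102}{108} \right)} + Z\right) - 24450 = \left(\left(-8 - \frac{102}{108}\right) + 12544\right) - 24450 = \left(\left(-8 - \frac{17}{18}\right) + 12544\right) - 24450 = \left(- \frac{161}{18} + 12544\right) - 24450 = \frac{225631}{18} - 24450 = - \frac{214469}{18}$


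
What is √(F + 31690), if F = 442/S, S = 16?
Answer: √507482/4 ≈ 178.09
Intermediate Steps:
F = 221/8 (F = 442/16 = 442*(1/16) = 221/8 ≈ 27.625)
√(F + 31690) = √(221/8 + 31690) = √(253741/8) = √507482/4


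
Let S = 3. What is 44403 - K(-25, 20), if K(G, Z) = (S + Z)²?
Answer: 43874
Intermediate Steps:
K(G, Z) = (3 + Z)²
44403 - K(-25, 20) = 44403 - (3 + 20)² = 44403 - 1*23² = 44403 - 1*529 = 44403 - 529 = 43874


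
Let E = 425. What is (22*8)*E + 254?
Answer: 75054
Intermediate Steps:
(22*8)*E + 254 = (22*8)*425 + 254 = 176*425 + 254 = 74800 + 254 = 75054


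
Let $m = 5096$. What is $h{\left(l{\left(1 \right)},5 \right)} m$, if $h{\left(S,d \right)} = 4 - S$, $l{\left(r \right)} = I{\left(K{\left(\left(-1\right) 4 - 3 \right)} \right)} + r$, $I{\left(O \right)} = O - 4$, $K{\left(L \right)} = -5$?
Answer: $61152$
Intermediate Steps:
$I{\left(O \right)} = -4 + O$
$l{\left(r \right)} = -9 + r$ ($l{\left(r \right)} = \left(-4 - 5\right) + r = -9 + r$)
$h{\left(l{\left(1 \right)},5 \right)} m = \left(4 - \left(-9 + 1\right)\right) 5096 = \left(4 - -8\right) 5096 = \left(4 + 8\right) 5096 = 12 \cdot 5096 = 61152$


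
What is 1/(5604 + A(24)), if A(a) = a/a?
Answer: 1/5605 ≈ 0.00017841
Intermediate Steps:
A(a) = 1
1/(5604 + A(24)) = 1/(5604 + 1) = 1/5605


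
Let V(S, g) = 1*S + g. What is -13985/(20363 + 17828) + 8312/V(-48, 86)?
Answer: 158456081/725629 ≈ 218.37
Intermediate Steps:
V(S, g) = S + g
-13985/(20363 + 17828) + 8312/V(-48, 86) = -13985/(20363 + 17828) + 8312/(-48 + 86) = -13985/38191 + 8312/38 = -13985*1/38191 + 8312*(1/38) = -13985/38191 + 4156/19 = 158456081/725629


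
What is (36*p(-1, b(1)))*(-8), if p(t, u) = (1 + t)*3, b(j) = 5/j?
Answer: 0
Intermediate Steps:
p(t, u) = 3 + 3*t
(36*p(-1, b(1)))*(-8) = (36*(3 + 3*(-1)))*(-8) = (36*(3 - 3))*(-8) = (36*0)*(-8) = 0*(-8) = 0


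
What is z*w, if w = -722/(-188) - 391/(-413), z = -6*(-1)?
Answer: 557541/19411 ≈ 28.723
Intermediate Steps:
z = 6
w = 185847/38822 (w = -722*(-1/188) - 391*(-1/413) = 361/94 + 391/413 = 185847/38822 ≈ 4.7872)
z*w = 6*(185847/38822) = 557541/19411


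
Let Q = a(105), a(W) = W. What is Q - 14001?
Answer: -13896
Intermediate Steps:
Q = 105
Q - 14001 = 105 - 14001 = -13896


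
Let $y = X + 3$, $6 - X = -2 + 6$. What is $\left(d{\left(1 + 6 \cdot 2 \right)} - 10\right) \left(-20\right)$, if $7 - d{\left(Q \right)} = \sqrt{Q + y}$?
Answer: $60 + 60 \sqrt{2} \approx 144.85$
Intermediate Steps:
$X = 2$ ($X = 6 - \left(-2 + 6\right) = 6 - 4 = 2$)
$y = 5$ ($y = 2 + 3 = 5$)
$d{\left(Q \right)} = 7 - \sqrt{5 + Q}$ ($d{\left(Q \right)} = 7 - \sqrt{Q + 5} = 7 - \sqrt{5 + Q}$)
$\left(d{\left(1 + 6 \cdot 2 \right)} - 10\right) \left(-20\right) = \left(\left(7 - \sqrt{5 + \left(1 + 6 \cdot 2\right)}\right) - 10\right) \left(-20\right) = \left(\left(7 - \sqrt{5 + \left(1 + 12\right)}\right) - 10\right) \left(-20\right) = \left(\left(7 - \sqrt{5 + 13}\right) - 10\right) \left(-20\right) = \left(\left(7 - \sqrt{18}\right) - 10\right) \left(-20\right) = \left(\left(7 - 3 \sqrt{2}\right) - 10\right) \left(-20\right) = \left(-3 - 3 \sqrt{2}\right) \left(-20\right) = 60 + 60 \sqrt{2}$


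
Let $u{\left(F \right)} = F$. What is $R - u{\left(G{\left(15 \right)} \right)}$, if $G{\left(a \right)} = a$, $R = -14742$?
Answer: $-14757$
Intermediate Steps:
$R - u{\left(G{\left(15 \right)} \right)} = -14742 - 15 = -14757$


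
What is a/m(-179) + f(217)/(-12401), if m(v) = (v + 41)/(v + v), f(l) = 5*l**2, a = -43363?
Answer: -96272522482/855669 ≈ -1.1251e+5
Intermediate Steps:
m(v) = (41 + v)/(2*v) (m(v) = (41 + v)/((2*v)) = (41 + v)*(1/(2*v)) = (41 + v)/(2*v))
a/m(-179) + f(217)/(-12401) = -43363*(-358/(41 - 179)) + (5*217**2)/(-12401) = -43363/((1/2)*(-1/179)*(-138)) + (5*47089)*(-1/12401) = -43363/69/179 + 235445*(-1/12401) = -43363*179/69 - 235445/12401 = -7761977/69 - 235445/12401 = -96272522482/855669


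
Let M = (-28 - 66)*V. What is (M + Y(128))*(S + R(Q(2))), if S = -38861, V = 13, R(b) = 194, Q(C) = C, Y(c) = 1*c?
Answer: 42301698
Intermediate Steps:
Y(c) = c
M = -1222 (M = (-28 - 66)*13 = -94*13 = -1222)
(M + Y(128))*(S + R(Q(2))) = (-1222 + 128)*(-38861 + 194) = -1094*(-38667) = 42301698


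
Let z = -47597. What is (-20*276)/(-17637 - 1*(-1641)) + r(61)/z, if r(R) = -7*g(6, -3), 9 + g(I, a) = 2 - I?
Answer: 21773317/63446801 ≈ 0.34317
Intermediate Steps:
g(I, a) = -7 - I (g(I, a) = -9 + (2 - I) = -7 - I)
r(R) = 91 (r(R) = -7*(-7 - 1*6) = -7*(-7 - 6) = -7*(-13) = 91)
(-20*276)/(-17637 - 1*(-1641)) + r(61)/z = (-20*276)/(-17637 - 1*(-1641)) + 91/(-47597) = -5520/(-17637 + 1641) + 91*(-1/47597) = -5520/(-15996) - 91/47597 = -5520*(-1/15996) - 91/47597 = 460/1333 - 91/47597 = 21773317/63446801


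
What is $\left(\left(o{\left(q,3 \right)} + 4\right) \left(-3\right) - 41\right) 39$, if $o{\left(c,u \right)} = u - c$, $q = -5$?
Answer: $-3003$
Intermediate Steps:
$\left(\left(o{\left(q,3 \right)} + 4\right) \left(-3\right) - 41\right) 39 = \left(\left(\left(3 - -5\right) + 4\right) \left(-3\right) - 41\right) 39 = \left(\left(\left(3 + 5\right) + 4\right) \left(-3\right) - 41\right) 39 = \left(\left(8 + 4\right) \left(-3\right) - 41\right) 39 = \left(12 \left(-3\right) - 41\right) 39 = \left(-36 - 41\right) 39 = \left(-77\right) 39 = -3003$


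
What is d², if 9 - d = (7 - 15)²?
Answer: 3025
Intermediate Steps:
d = -55 (d = 9 - (7 - 15)² = 9 - 1*(-8)² = 9 - 1*64 = 9 - 64 = -55)
d² = (-55)² = 3025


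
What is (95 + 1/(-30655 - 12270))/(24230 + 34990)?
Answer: 2038937/1271009250 ≈ 0.0016042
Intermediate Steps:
(95 + 1/(-30655 - 12270))/(24230 + 34990) = (95 + 1/(-42925))/59220 = (95 - 1/42925)*(1/59220) = (4077874/42925)*(1/59220) = 2038937/1271009250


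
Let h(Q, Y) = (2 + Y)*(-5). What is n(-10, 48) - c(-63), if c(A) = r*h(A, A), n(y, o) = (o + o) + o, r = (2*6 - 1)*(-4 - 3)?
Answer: 23629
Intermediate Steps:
r = -77 (r = (12 - 1)*(-7) = 11*(-7) = -77)
n(y, o) = 3*o (n(y, o) = 2*o + o = 3*o)
h(Q, Y) = -10 - 5*Y
c(A) = 770 + 385*A (c(A) = -77*(-10 - 5*A) = 770 + 385*A)
n(-10, 48) - c(-63) = 3*48 - (770 + 385*(-63)) = 144 - (770 - 24255) = 144 - 1*(-23485) = 144 + 23485 = 23629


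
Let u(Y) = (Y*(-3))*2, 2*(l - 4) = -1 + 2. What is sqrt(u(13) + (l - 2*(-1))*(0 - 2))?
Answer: I*sqrt(91) ≈ 9.5394*I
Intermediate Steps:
l = 9/2 (l = 4 + (-1 + 2)/2 = 4 + (1/2)*1 = 4 + 1/2 = 9/2 ≈ 4.5000)
u(Y) = -6*Y (u(Y) = -3*Y*2 = -6*Y)
sqrt(u(13) + (l - 2*(-1))*(0 - 2)) = sqrt(-6*13 + (9/2 - 2*(-1))*(0 - 2)) = sqrt(-78 + (9/2 + 2)*(-2)) = sqrt(-78 + (13/2)*(-2)) = sqrt(-78 - 13) = sqrt(-91) = I*sqrt(91)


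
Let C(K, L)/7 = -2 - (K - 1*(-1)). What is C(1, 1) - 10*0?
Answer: -28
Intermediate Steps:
C(K, L) = -21 - 7*K (C(K, L) = 7*(-2 - (K - 1*(-1))) = 7*(-2 - (K + 1)) = 7*(-2 - (1 + K)) = 7*(-2 + (-1 - K)) = 7*(-3 - K) = -21 - 7*K)
C(1, 1) - 10*0 = (-21 - 7*1) - 10*0 = (-21 - 7) + 0 = -28 + 0 = -28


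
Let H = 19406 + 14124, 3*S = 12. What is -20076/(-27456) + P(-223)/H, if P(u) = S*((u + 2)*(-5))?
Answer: 6620865/7671664 ≈ 0.86303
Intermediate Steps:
S = 4 (S = (1/3)*12 = 4)
P(u) = -40 - 20*u (P(u) = 4*((u + 2)*(-5)) = 4*((2 + u)*(-5)) = 4*(-10 - 5*u) = -40 - 20*u)
H = 33530
-20076/(-27456) + P(-223)/H = -20076/(-27456) + (-40 - 20*(-223))/33530 = -20076*(-1/27456) + (-40 + 4460)*(1/33530) = 1673/2288 + 4420*(1/33530) = 1673/2288 + 442/3353 = 6620865/7671664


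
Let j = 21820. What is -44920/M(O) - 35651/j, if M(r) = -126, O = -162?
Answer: 487831187/1374660 ≈ 354.87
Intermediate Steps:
-44920/M(O) - 35651/j = -44920/(-126) - 35651/21820 = -44920*(-1/126) - 35651*1/21820 = 22460/63 - 35651/21820 = 487831187/1374660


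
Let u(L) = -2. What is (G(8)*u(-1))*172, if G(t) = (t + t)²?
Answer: -88064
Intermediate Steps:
G(t) = 4*t² (G(t) = (2*t)² = 4*t²)
(G(8)*u(-1))*172 = ((4*8²)*(-2))*172 = ((4*64)*(-2))*172 = (256*(-2))*172 = -512*172 = -88064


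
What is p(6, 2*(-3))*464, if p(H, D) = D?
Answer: -2784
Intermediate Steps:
p(6, 2*(-3))*464 = (2*(-3))*464 = -6*464 = -2784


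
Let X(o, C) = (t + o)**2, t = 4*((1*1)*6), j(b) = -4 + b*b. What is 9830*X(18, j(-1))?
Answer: 17340120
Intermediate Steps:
j(b) = -4 + b**2
t = 24 (t = 4*(1*6) = 4*6 = 24)
X(o, C) = (24 + o)**2
9830*X(18, j(-1)) = 9830*(24 + 18)**2 = 9830*42**2 = 9830*1764 = 17340120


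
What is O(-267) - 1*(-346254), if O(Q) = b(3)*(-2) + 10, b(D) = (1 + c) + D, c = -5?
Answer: 346266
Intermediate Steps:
b(D) = -4 + D (b(D) = (1 - 5) + D = -4 + D)
O(Q) = 12 (O(Q) = (-4 + 3)*(-2) + 10 = -1*(-2) + 10 = 2 + 10 = 12)
O(-267) - 1*(-346254) = 12 - 1*(-346254) = 12 + 346254 = 346266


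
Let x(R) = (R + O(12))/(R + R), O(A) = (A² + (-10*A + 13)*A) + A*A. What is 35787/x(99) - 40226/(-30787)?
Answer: -72705080780/9205313 ≈ -7898.2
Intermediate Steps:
O(A) = 2*A² + A*(13 - 10*A) (O(A) = (A² + (13 - 10*A)*A) + A² = (A² + A*(13 - 10*A)) + A² = 2*A² + A*(13 - 10*A))
x(R) = (-996 + R)/(2*R) (x(R) = (R + 12*(13 - 8*12))/(R + R) = (R + 12*(13 - 96))/((2*R)) = (R + 12*(-83))*(1/(2*R)) = (R - 996)*(1/(2*R)) = (-996 + R)*(1/(2*R)) = (-996 + R)/(2*R))
35787/x(99) - 40226/(-30787) = 35787/(((½)*(-996 + 99)/99)) - 40226/(-30787) = 35787/(((½)*(1/99)*(-897))) - 40226*(-1/30787) = 35787/(-299/66) + 40226/30787 = 35787*(-66/299) + 40226/30787 = -2361942/299 + 40226/30787 = -72705080780/9205313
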